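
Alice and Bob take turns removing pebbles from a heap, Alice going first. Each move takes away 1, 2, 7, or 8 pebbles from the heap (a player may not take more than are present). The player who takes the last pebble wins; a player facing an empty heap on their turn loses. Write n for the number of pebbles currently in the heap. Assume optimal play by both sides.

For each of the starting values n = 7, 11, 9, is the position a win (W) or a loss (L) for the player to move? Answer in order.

Work bottom-up. With no move the player to move loses. Otherwise the position is W if at least one move leads to an L position for the opponent, and L if every move leads to a W.
n=0: no move → L
n=1: reaches L-position 0 → W
n=2: reaches L-position 0 → W
n=3: only reaches 2(W), 1(W), all W → L
n=4: reaches L-position 3 → W
n=5: reaches L-position 3 → W
n=6: only reaches 5(W), 4(W), all W → L
n=7: reaches L-position 6 → W
n=8: reaches L-position 6 → W
n=9: only reaches 8(W), 7(W), 2(W), 1(W), all W → L
n=10: reaches L-position 9 → W
n=11: reaches L-position 9 → W

7: W, 11: W, 9: L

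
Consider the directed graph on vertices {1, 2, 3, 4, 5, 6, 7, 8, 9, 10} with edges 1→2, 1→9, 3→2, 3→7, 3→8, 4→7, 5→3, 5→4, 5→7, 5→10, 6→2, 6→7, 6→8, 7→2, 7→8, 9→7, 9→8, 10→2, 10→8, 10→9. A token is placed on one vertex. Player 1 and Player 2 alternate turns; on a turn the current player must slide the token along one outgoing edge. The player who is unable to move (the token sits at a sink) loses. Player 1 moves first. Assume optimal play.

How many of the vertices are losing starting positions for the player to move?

3

Work bottom-up. With no move the player to move loses. Otherwise the position is W if at least one move leads to an L position for the opponent, and L if every move leads to a W.
Every edge goes from a vertex to one that appears earlier in the order 8, 2, 7, 6, 9, 10, 3, 4, 1, 5, so processing vertices in that order labels each vertex after all of its successors.
8: no outgoing edge → L
2: no outgoing edge → L
7: →2(L), so W
6: →2(L), so W
9: →8(L), so W
10: →2(L), so W
3: →2(L), so W
4: →7(W) only, which is W, so L
1: →2(L), so W
5: →4(L), so W
The L vertices are 2, 4, 8; that is 3 in all.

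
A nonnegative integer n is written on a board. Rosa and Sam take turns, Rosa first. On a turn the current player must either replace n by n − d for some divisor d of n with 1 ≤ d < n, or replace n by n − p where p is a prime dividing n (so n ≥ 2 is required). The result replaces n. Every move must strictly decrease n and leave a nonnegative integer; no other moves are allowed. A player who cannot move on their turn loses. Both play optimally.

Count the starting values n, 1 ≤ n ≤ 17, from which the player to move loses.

4

Label each position W (a win for the player to move) or L (a loss). A position with no legal move is L; any other position is W exactly when some move reaches an L, and L when every move reaches a W.
n=0: no move → L
n=1: no move → L
n=2: →0(L), so W
n=3: →0(L), so W
n=4: →2(W), 3(W) — all W, so L
n=5: →0(L), so W
n=6: →4(L), so W
n=7: →0(L), so W
n=8: →4(L), so W
n=9: →6(W), 8(W) — all W, so L
n=10: →9(L), so W
n=11: →0(L), so W
n=12: →9(L), so W
n=13: →0(L), so W
n=14: →7(W), 12(W), 13(W) — all W, so L
n=15: →14(L), so W
n=16: →14(L), so W
n=17: →0(L), so W
L entries with 1 ≤ n ≤ 17 (n=0 is outside the asked range and is not counted): n = 1, 4, 9, 14; that makes 4.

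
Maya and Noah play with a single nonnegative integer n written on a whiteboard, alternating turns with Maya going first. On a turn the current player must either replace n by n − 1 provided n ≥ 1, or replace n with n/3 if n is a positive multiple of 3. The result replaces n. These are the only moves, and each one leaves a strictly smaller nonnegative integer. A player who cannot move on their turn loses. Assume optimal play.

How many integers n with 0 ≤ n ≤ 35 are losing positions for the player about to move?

Positions with no move are L. A position that does have a move is losing for the player to move precisely when every available move leads to a winning position for the opponent. Fill in the labels:
n=0: no move → L
n=1: →0(L), so W
n=2: →1(W) only, which is W, so L
n=3: →2(L), so W
n=4: →3(W) only, which is W, so L
n=5: →4(L), so W
n=6: →2(L), so W
n=7: →6(W) only, which is W, so L
n=8: →7(L), so W
n=9: →3(W), 8(W) — all W, so L
n=10: →9(L), so W
n=11: →10(W) only, which is W, so L
n=12: →4(L), so W
n=13: →12(W) only, which is W, so L
n=14: →13(L), so W
n=15: →5(W), 14(W) — all W, so L
n=16: →15(L), so W
n=17: →16(W) only, which is W, so L
n=18: →17(L), so W
n=19: →18(W) only, which is W, so L
n=20: →19(L), so W
n=21: →7(L), so W
n=22: →21(W) only, which is W, so L
n=23: →22(L), so W
n=24: →8(W), 23(W) — all W, so L
n=25: →24(L), so W
n=26: →25(W) only, which is W, so L
n=27: →9(L), so W
n=28: →27(W) only, which is W, so L
n=29: →28(L), so W
n=30: →10(W), 29(W) — all W, so L
n=31: →30(L), so W
n=32: →31(W) only, which is W, so L
n=33: →11(L), so W
n=34: →33(W) only, which is W, so L
n=35: →34(L), so W
L entries with 0 ≤ n ≤ 35: n = 0, 2, 4, 7, 9, 11, 13, 15, 17, 19, 22, 24, 26, 28, 30, 32, 34; that makes 17.

17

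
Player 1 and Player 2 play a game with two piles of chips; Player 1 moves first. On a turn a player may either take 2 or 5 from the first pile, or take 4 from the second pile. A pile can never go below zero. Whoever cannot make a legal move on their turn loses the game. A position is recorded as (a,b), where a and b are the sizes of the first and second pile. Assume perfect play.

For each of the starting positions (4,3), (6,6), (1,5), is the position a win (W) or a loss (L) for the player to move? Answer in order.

(4,3): L, (6,6): L, (1,5): W

Build the W/L table. Terminal = L. A non-terminal position is W if it has a move to some L; otherwise it is L.
No move ever increases a pile, so every position that can arise here has a ≤ 6 and b ≤ 6; it is enough to label the cells with 0 ≤ a ≤ 6 and 0 ≤ b ≤ 6.
Every move lowers a or b (never raises either), so fill the grid row by row in increasing a, and left to right within a row: each cell's successors are then already labelled.
      b=0  b=1  b=2  b=3  b=4  b=5  b=6
a=0:    L    L    L    L    W    W    W
a=1:    L    L    L    L    W    W    W
a=2:    W    W    W    W    L    L    L
a=3:    W    W    W    W    L    L    L
a=4:    L    L    L    L    W    W    W
a=5:    W    W    W    W    W    W    W
a=6:    W    W    W    W    L    L    L
Cells with no legal move (terminal, hence L): (0,0), (0,1), (0,2), (0,3), (1,0), (1,1), (1,2), (1,3).
The remaining L cells, each justified by listing all of its moves:
(2,4): moves to (0,4)(W), (2,0)(W); every one is W ⇒ L
(2,5): moves to (0,5)(W), (2,1)(W); every one is W ⇒ L
(2,6): moves to (0,6)(W), (2,2)(W); every one is W ⇒ L
(3,4): moves to (1,4)(W), (3,0)(W); every one is W ⇒ L
(3,5): moves to (1,5)(W), (3,1)(W); every one is W ⇒ L
(3,6): moves to (1,6)(W), (3,2)(W); every one is W ⇒ L
(4,0): the only move is to (2,0)(W), a W ⇒ L
(4,1): the only move is to (2,1)(W), a W ⇒ L
(4,2): the only move is to (2,2)(W), a W ⇒ L
(4,3): the only move is to (2,3)(W), a W ⇒ L
(6,4): moves to (4,4)(W), (1,4)(W), (6,0)(W); every one is W ⇒ L
(6,5): moves to (4,5)(W), (1,5)(W), (6,1)(W); every one is W ⇒ L
(6,6): moves to (4,6)(W), (1,6)(W), (6,2)(W); every one is W ⇒ L
Every other cell has at least one move into one of the L cells above, so it is W.
(4,3): one of the L cells justified above, so L
(6,6): one of the L cells justified above, so L
(1,5): the move to (1,1) reaches an L cell, so W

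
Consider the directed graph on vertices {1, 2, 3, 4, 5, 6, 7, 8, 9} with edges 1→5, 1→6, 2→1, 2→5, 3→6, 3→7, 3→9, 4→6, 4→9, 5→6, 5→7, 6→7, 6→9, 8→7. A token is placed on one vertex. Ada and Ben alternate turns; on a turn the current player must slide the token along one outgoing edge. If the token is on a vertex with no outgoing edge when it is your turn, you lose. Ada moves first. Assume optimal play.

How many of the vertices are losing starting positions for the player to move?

3

Compute win/loss labels from the base case upward. A position with no move is L. Any other position is W if it can reach an L in one move, else L.
Every edge goes from a vertex to one that appears earlier in the order 9, 7, 6, 4, 5, 1, 2, 3, 8, so processing vertices in that order labels each vertex after all of its successors.
9: no outgoing edge → L
7: no outgoing edge → L
6: can move to 7, which is L ⇒ W
4: can move to 9, which is L ⇒ W
5: can move to 7, which is L ⇒ W
1: moves to 5(W), 6(W); every one is W ⇒ L
2: can move to 1, which is L ⇒ W
3: can move to 7, which is L ⇒ W
8: can move to 7, which is L ⇒ W
The L vertices are 1, 7, 9; that is 3 in all.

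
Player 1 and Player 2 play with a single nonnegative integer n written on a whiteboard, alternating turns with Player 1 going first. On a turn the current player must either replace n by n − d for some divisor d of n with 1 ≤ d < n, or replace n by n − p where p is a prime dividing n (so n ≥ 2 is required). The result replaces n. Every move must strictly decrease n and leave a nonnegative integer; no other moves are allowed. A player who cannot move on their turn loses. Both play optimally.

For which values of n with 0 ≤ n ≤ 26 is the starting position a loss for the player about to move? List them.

Classify positions by backward induction: terminal positions (no move available) are L. From any other position, the mover wins iff some move reaches an L.
n=0: no move → L
n=1: no move → L
n=2: W (go to 0, an L position)
n=3: W (go to 0, an L position)
n=4: L (options 2(W), 3(W) are all W)
n=5: W (go to 0, an L position)
n=6: W (go to 4, an L position)
n=7: W (go to 0, an L position)
n=8: W (go to 4, an L position)
n=9: L (options 6(W), 8(W) are all W)
n=10: W (go to 9, an L position)
n=11: W (go to 0, an L position)
n=12: W (go to 9, an L position)
n=13: W (go to 0, an L position)
n=14: L (options 7(W), 12(W), 13(W) are all W)
n=15: W (go to 14, an L position)
n=16: W (go to 14, an L position)
n=17: W (go to 0, an L position)
n=18: W (go to 9, an L position)
n=19: W (go to 0, an L position)
n=20: L (options 10(W), 15(W), 16(W), 18(W), 19(W) are all W)
n=21: W (go to 14, an L position)
n=22: W (go to 20, an L position)
n=23: W (go to 0, an L position)
n=24: W (go to 20, an L position)
n=25: W (go to 20, an L position)
n=26: L (options 13(W), 24(W), 25(W) are all W)
The losing starting values of n are exactly the entries labelled L in this table (7 of them).

0, 1, 4, 9, 14, 20, 26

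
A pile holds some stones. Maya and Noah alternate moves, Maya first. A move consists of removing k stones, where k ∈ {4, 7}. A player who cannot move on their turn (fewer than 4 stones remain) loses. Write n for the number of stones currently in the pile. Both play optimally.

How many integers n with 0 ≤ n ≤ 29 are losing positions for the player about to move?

Positions with no move are L. A position that does have a move is losing for the player to move precisely when every available move leads to a winning position for the opponent. Fill in the labels:
n=0: no move → L
n=1: no move → L
n=2: no move → L
n=3: no move → L
n=4: W (go to 0, an L position)
n=5: W (go to 1, an L position)
n=6: W (go to 2, an L position)
n=7: W (go to 3, an L position)
n=8: W (go to 1, an L position)
n=9: W (go to 2, an L position)
n=10: W (go to 3, an L position)
n=11: L (options 7(W), 4(W) are all W)
n=12: L (options 8(W), 5(W) are all W)
n=13: L (options 9(W), 6(W) are all W)
n=14: L (options 10(W), 7(W) are all W)
n=15: W (go to 11, an L position)
n=16: W (go to 12, an L position)
n=17: W (go to 13, an L position)
n=18: W (go to 14, an L position)
n=19: W (go to 12, an L position)
n=20: W (go to 13, an L position)
n=21: W (go to 14, an L position)
n=22: L (options 18(W), 15(W) are all W)
n=23: L (options 19(W), 16(W) are all W)
n=24: L (options 20(W), 17(W) are all W)
n=25: L (options 21(W), 18(W) are all W)
n=26: W (go to 22, an L position)
n=27: W (go to 23, an L position)
n=28: W (go to 24, an L position)
n=29: W (go to 25, an L position)
L entries with 0 ≤ n ≤ 29: n = 0, 1, 2, 3, 11, 12, 13, 14, 22, 23, 24, 25; that makes 12.

12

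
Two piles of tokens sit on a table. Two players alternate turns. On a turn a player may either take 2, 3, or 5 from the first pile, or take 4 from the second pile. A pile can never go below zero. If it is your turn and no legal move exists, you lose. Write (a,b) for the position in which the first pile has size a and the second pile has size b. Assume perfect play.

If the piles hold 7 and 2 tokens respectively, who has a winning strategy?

The second player wins.

Label each position W (a win for the player to move) or L (a loss). A position with no legal move is L; any other position is W exactly when some move reaches an L, and L when every move reaches a W.
No move ever increases a pile, so every position that can arise here has a ≤ 7 and b ≤ 2; it is enough to label the cells with 0 ≤ a ≤ 7 and 0 ≤ b ≤ 2.
Every move lowers a or b (never raises either), so fill the grid row by row in increasing a, and left to right within a row: each cell's successors are then already labelled.
      b=0  b=1  b=2
a=0:    L    L    L
a=1:    L    L    L
a=2:    W    W    W
a=3:    W    W    W
a=4:    W    W    W
a=5:    W    W    W
a=6:    W    W    W
a=7:    L    L    L
Cells with no legal move (terminal, hence L): (0,0), (0,1), (0,2), (1,0), (1,1), (1,2).
The remaining L cells, each justified by listing all of its moves:
(7,0): L (options (5,0)(W), (4,0)(W), (2,0)(W) are all W)
(7,1): L (options (5,1)(W), (4,1)(W), (2,1)(W) are all W)
(7,2): L (options (5,2)(W), (4,2)(W), (2,2)(W) are all W)
Every other cell has at least one move into one of the L cells above, so it is W.
Every move from (7,2) reaches a W position, so the mover loses.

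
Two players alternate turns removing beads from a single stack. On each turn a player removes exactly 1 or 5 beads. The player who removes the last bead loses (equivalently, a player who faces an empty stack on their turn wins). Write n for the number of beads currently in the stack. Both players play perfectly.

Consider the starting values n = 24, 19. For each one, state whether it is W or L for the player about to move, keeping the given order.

24: W, 19: L

Label each position W (a win for the player to move) or L (a loss). A position with no legal move is W; any other position is W exactly when some move reaches an L, and L when every move reaches a W.
n=0: no move; the opponent has just taken the last bead and therefore loses → W
n=1: →0(W) only, which is W, so L
n=2: →1(L), so W
n=3: →2(W) only, which is W, so L
n=4: →3(L), so W
n=5: →4(W), 0(W) — all W, so L
n=6: →5(L), so W
n=7: →6(W), 2(W) — all W, so L
n=8: →7(L), so W
n=9: →8(W), 4(W) — all W, so L
n=10: →9(L), so W
n=11: →10(W), 6(W) — all W, so L
n=12: →11(L), so W
n=13: →12(W), 8(W) — all W, so L
n=14: →13(L), so W
n=15: →14(W), 10(W) — all W, so L
n=16: →15(L), so W
n=17: →16(W), 12(W) — all W, so L
n=18: →17(L), so W
n=19: →18(W), 14(W) — all W, so L
n=20: →19(L), so W
n=21: →20(W), 16(W) — all W, so L
n=22: →21(L), so W
n=23: →22(W), 18(W) — all W, so L
n=24: →23(L), so W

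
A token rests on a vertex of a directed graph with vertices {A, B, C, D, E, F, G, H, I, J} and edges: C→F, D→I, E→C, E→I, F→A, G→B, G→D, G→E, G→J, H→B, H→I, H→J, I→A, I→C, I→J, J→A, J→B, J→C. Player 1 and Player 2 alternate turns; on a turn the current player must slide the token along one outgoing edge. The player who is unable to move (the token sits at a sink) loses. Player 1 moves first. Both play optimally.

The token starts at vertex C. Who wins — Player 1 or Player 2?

Player 2 wins.

Work bottom-up. With no move the player to move loses. Otherwise the position is W if at least one move leads to an L position for the opponent, and L if every move leads to a W.
Every edge goes from a vertex to one that appears earlier in the order B, A, F, C, J, I, E, D, G, H, so processing vertices in that order labels each vertex after all of its successors.
B: no outgoing edge → L
A: no outgoing edge → L
F: reaches L-position A → W
C: only reaches F(W), which is W → L
J: reaches L-position C → W
I: reaches L-position C → W
E: reaches L-position C → W
D: only reaches I(W), which is W → L
G: reaches L-position D → W
H: reaches L-position B → W
Every move from C reaches a W position, so the mover loses.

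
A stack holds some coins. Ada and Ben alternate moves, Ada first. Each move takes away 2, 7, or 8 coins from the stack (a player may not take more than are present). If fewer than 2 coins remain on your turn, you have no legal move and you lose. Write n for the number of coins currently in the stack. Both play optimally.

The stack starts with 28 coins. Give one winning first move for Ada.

Use the standard recursion: the mover loses at a terminal position; elsewhere, the mover wins exactly when some move hands the opponent an L position.
n=0: no move → L
n=1: no move → L
n=2: W (go to 0, an L position)
n=3: W (go to 1, an L position)
n=4: L (sole option 2(W) is W)
n=5: L (sole option 3(W) is W)
n=6: W (go to 4, an L position)
n=7: W (go to 5, an L position)
n=8: W (go to 1, an L position)
n=9: W (go to 1, an L position)
n=10: L (options 8(W), 3(W), 2(W) are all W)
n=11: W (go to 4, an L position)
n=12: W (go to 10, an L position)
n=13: W (go to 5, an L position)
n=14: L (options 12(W), 7(W), 6(W) are all W)
n=15: L (options 13(W), 8(W), 7(W) are all W)
n=16: W (go to 14, an L position)
n=17: W (go to 15, an L position)
n=18: W (go to 10, an L position)
n=19: L (options 17(W), 12(W), 11(W) are all W)
n=20: L (options 18(W), 13(W), 12(W) are all W)
n=21: W (go to 19, an L position)
n=22: W (go to 20, an L position)
n=23: W (go to 15, an L position)
n=24: L (options 22(W), 17(W), 16(W) are all W)
n=25: L (options 23(W), 18(W), 17(W) are all W)
n=26: W (go to 24, an L position)
n=27: W (go to 25, an L position)
n=28: W (go to 20, an L position)
From 28, the L positions reachable in one move are: 20.

Remove 8, leaving 20.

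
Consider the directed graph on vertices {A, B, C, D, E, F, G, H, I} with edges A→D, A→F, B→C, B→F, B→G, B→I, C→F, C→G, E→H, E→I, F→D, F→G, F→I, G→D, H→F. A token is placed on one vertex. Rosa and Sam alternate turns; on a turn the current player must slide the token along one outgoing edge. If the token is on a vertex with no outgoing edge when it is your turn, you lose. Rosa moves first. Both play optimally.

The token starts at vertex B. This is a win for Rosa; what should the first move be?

Positions with no move are L. A position that does have a move is losing for the player to move precisely when every available move leads to a winning position for the opponent. Fill in the labels:
Every edge goes from a vertex to one that appears earlier in the order I, D, G, F, H, A, E, C, B, so processing vertices in that order labels each vertex after all of its successors.
I: no outgoing edge → L
D: no outgoing edge → L
G: reaches L-position D → W
F: reaches L-position D → W
H: only reaches F(W), which is W → L
A: reaches L-position D → W
E: reaches L-position H → W
C: only reaches F(W), G(W), all W → L
B: reaches L-position C → W
From B, the L positions reachable in one move are: C, I. Any move reaching one of these is winning.

Move to C.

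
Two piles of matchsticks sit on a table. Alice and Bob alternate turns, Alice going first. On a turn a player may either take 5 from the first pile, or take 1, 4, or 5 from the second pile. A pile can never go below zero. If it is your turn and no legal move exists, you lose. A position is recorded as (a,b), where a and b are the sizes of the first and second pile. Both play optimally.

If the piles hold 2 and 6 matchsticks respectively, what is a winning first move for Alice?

Move to (2,2).

Classify positions by backward induction: terminal positions (no move available) are L. From any other position, the mover wins iff some move reaches an L.
No move ever increases a pile, so every position that can arise here has a ≤ 2 and b ≤ 6; it is enough to label the cells with 0 ≤ a ≤ 2 and 0 ≤ b ≤ 6.
Every move lowers a or b (never raises either), so fill the grid row by row in increasing a, and left to right within a row: each cell's successors are then already labelled.
      b=0  b=1  b=2  b=3  b=4  b=5  b=6
a=0:    L    W    L    W    W    W    W
a=1:    L    W    L    W    W    W    W
a=2:    L    W    L    W    W    W    W
Cells with no legal move (terminal, hence L): (0,0), (1,0), (2,0).
The remaining L cells, each justified by listing all of its moves:
(0,2): only reaches (0,1)(W), which is W → L
(1,2): only reaches (1,1)(W), which is W → L
(2,2): only reaches (2,1)(W), which is W → L
Every other cell has at least one move into one of the L cells above, so it is W.
From (2,6), the L positions reachable in one move are: (2,2).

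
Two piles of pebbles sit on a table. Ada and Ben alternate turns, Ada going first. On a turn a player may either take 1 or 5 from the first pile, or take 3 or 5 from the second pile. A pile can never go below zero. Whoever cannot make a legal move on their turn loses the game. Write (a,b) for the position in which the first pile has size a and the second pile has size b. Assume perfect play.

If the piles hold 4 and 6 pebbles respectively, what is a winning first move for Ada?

Classify positions by backward induction: terminal positions (no move available) are L. From any other position, the mover wins iff some move reaches an L.
No move ever increases a pile, so every position that can arise here has a ≤ 4 and b ≤ 6; it is enough to label the cells with 0 ≤ a ≤ 4 and 0 ≤ b ≤ 6.
Every move lowers a or b (never raises either), so fill the grid row by row in increasing a, and left to right within a row: each cell's successors are then already labelled.
      b=0  b=1  b=2  b=3  b=4  b=5  b=6
a=0:    L    L    L    W    W    W    W
a=1:    W    W    W    L    L    L    W
a=2:    L    L    L    W    W    W    W
a=3:    W    W    W    L    L    L    W
a=4:    L    L    L    W    W    W    W
Cells with no legal move (terminal, hence L): (0,0), (0,1), (0,2).
The remaining L cells, each justified by listing all of its moves:
(1,3): L (options (0,3)(W), (1,0)(W) are all W)
(1,4): L (options (0,4)(W), (1,1)(W) are all W)
(1,5): L (options (0,5)(W), (1,2)(W), (1,0)(W) are all W)
(2,0): L (sole option (1,0)(W) is W)
(2,1): L (sole option (1,1)(W) is W)
(2,2): L (sole option (1,2)(W) is W)
(3,3): L (options (2,3)(W), (3,0)(W) are all W)
(3,4): L (options (2,4)(W), (3,1)(W) are all W)
(3,5): L (options (2,5)(W), (3,2)(W), (3,0)(W) are all W)
(4,0): L (sole option (3,0)(W) is W)
(4,1): L (sole option (3,1)(W) is W)
(4,2): L (sole option (3,2)(W) is W)
Every other cell has at least one move into one of the L cells above, so it is W.
From (4,6), the L positions reachable in one move are: (4,1).

Move to (4,1).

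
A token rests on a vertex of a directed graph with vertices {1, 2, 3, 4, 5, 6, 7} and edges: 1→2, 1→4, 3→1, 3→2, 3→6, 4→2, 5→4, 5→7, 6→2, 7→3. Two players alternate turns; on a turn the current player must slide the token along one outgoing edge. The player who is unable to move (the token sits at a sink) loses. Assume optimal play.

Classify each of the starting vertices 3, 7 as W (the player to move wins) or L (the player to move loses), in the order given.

Label each position W (a win for the player to move) or L (a loss). A position with no legal move is L; any other position is W exactly when some move reaches an L, and L when every move reaches a W.
Every edge goes from a vertex to one that appears earlier in the order 2, 4, 1, 6, 3, 7, 5, so processing vertices in that order labels each vertex after all of its successors.
2: no outgoing edge → L
4: reaches L-position 2 → W
1: reaches L-position 2 → W
6: reaches L-position 2 → W
3: reaches L-position 2 → W
7: only reaches 3(W), which is W → L
5: reaches L-position 7 → W

3: W, 7: L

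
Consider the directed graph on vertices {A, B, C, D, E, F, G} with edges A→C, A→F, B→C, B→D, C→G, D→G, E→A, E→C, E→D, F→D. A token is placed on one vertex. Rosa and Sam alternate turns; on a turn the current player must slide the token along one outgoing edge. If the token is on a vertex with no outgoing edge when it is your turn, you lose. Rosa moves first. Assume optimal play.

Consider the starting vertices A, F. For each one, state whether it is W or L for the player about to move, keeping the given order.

A: W, F: L

Compute win/loss labels from the base case upward. A position with no move is L. Any other position is W if it can reach an L in one move, else L.
Every edge goes from a vertex to one that appears earlier in the order G, C, D, F, B, A, E, so processing vertices in that order labels each vertex after all of its successors.
G: no outgoing edge → L
C: →G(L), so W
D: →G(L), so W
F: →D(W) only, which is W, so L
B: →D(W), C(W) — all W, so L
A: →F(L), so W
E: →A(W), D(W), C(W) — all W, so L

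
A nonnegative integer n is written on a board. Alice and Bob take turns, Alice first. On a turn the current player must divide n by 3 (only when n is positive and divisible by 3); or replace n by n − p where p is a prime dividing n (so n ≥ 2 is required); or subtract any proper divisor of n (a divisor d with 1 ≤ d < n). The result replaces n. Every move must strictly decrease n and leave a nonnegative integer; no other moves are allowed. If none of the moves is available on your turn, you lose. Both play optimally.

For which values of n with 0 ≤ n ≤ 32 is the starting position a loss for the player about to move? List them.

Work bottom-up. With no move the player to move loses. Otherwise the position is W if at least one move leads to an L position for the opponent, and L if every move leads to a W.
n=0: no move → L
n=1: no move → L
n=2: can move to 0, which is L ⇒ W
n=3: can move to 0, which is L ⇒ W
n=4: moves to 2(W), 3(W); every one is W ⇒ L
n=5: can move to 0, which is L ⇒ W
n=6: can move to 4, which is L ⇒ W
n=7: can move to 0, which is L ⇒ W
n=8: can move to 4, which is L ⇒ W
n=9: moves to 3(W), 6(W), 8(W); every one is W ⇒ L
n=10: can move to 9, which is L ⇒ W
n=11: can move to 0, which is L ⇒ W
n=12: can move to 4, which is L ⇒ W
n=13: can move to 0, which is L ⇒ W
n=14: moves to 7(W), 12(W), 13(W); every one is W ⇒ L
n=15: can move to 14, which is L ⇒ W
n=16: can move to 14, which is L ⇒ W
n=17: can move to 0, which is L ⇒ W
n=18: can move to 9, which is L ⇒ W
n=19: can move to 0, which is L ⇒ W
n=20: moves to 10(W), 15(W), 16(W), 18(W), 19(W); every one is W ⇒ L
n=21: can move to 14, which is L ⇒ W
n=22: can move to 20, which is L ⇒ W
n=23: can move to 0, which is L ⇒ W
n=24: can move to 20, which is L ⇒ W
n=25: can move to 20, which is L ⇒ W
n=26: moves to 13(W), 24(W), 25(W); every one is W ⇒ L
n=27: can move to 9, which is L ⇒ W
n=28: can move to 14, which is L ⇒ W
n=29: can move to 0, which is L ⇒ W
n=30: can move to 20, which is L ⇒ W
n=31: can move to 0, which is L ⇒ W
n=32: moves to 16(W), 24(W), 28(W), 30(W), 31(W); every one is W ⇒ L
Reading off the rows marked L gives the requested list; there are 8 such values of n.

0, 1, 4, 9, 14, 20, 26, 32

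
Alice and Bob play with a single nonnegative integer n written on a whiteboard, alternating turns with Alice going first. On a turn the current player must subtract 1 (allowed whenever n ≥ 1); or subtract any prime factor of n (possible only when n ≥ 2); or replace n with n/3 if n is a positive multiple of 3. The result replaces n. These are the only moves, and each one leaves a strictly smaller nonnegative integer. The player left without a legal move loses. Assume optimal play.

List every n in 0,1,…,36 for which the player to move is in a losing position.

Compute win/loss labels from the base case upward. A position with no move is L. Any other position is W if it can reach an L in one move, else L.
n=0: no move → L
n=1: W (go to 0, an L position)
n=2: W (go to 0, an L position)
n=3: W (go to 0, an L position)
n=4: L (options 2(W), 3(W) are all W)
n=5: W (go to 0, an L position)
n=6: W (go to 4, an L position)
n=7: W (go to 0, an L position)
n=8: L (options 6(W), 7(W) are all W)
n=9: W (go to 8, an L position)
n=10: W (go to 8, an L position)
n=11: W (go to 0, an L position)
n=12: W (go to 4, an L position)
n=13: W (go to 0, an L position)
n=14: L (options 7(W), 12(W), 13(W) are all W)
n=15: W (go to 14, an L position)
n=16: W (go to 14, an L position)
n=17: W (go to 0, an L position)
n=18: L (options 6(W), 15(W), 16(W), 17(W) are all W)
n=19: W (go to 0, an L position)
n=20: W (go to 18, an L position)
n=21: W (go to 14, an L position)
n=22: L (options 11(W), 20(W), 21(W) are all W)
n=23: W (go to 0, an L position)
n=24: W (go to 8, an L position)
n=25: L (options 20(W), 24(W) are all W)
n=26: W (go to 25, an L position)
n=27: L (options 9(W), 24(W), 26(W) are all W)
n=28: W (go to 27, an L position)
n=29: W (go to 0, an L position)
n=30: W (go to 25, an L position)
n=31: W (go to 0, an L position)
n=32: L (options 30(W), 31(W) are all W)
n=33: W (go to 22, an L position)
n=34: W (go to 32, an L position)
n=35: L (options 28(W), 30(W), 34(W) are all W)
n=36: W (go to 35, an L position)
The losing starting values of n are exactly the entries labelled L in this table (10 of them).

0, 4, 8, 14, 18, 22, 25, 27, 32, 35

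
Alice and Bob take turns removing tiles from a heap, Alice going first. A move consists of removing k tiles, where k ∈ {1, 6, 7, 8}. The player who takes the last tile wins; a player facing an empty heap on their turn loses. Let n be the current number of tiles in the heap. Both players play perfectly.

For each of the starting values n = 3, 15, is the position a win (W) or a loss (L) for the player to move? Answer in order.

Compute win/loss labels from the base case upward. A position with no move is L. Any other position is W if it can reach an L in one move, else L.
n=0: no move → L
n=1: →0(L), so W
n=2: →1(W) only, which is W, so L
n=3: →2(L), so W
n=4: →3(W) only, which is W, so L
n=5: →4(L), so W
n=6: →0(L), so W
n=7: →0(L), so W
n=8: →2(L), so W
n=9: →2(L), so W
n=10: →4(L), so W
n=11: →4(L), so W
n=12: →4(L), so W
n=13: →12(W), 7(W), 6(W), 5(W) — all W, so L
n=14: →13(L), so W
n=15: →14(W), 9(W), 8(W), 7(W) — all W, so L

3: W, 15: L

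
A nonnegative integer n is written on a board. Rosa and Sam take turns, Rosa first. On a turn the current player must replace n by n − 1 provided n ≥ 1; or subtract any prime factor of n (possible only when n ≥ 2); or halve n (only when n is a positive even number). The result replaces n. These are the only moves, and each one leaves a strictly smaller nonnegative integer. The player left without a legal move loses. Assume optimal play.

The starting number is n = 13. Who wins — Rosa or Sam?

Rosa wins.

Positions with no move are L. A position that does have a move is losing for the player to move precisely when every available move leads to a winning position for the opponent. Fill in the labels:
n=0: no move → L
n=1: →0(L), so W
n=2: →0(L), so W
n=3: →0(L), so W
n=4: →2(W), 3(W) — all W, so L
n=5: →0(L), so W
n=6: →4(L), so W
n=7: →0(L), so W
n=8: →4(L), so W
n=9: →6(W), 8(W) — all W, so L
n=10: →9(L), so W
n=11: →0(L), so W
n=12: →9(L), so W
n=13: →0(L), so W
The starting position 13 is W: Rosa should move to 0, handing over an L position.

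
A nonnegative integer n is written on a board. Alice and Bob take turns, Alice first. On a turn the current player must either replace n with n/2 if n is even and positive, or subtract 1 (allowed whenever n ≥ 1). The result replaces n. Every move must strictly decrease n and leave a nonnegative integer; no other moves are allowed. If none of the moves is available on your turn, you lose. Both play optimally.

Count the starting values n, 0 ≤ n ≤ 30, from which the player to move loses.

15

Positions with no move are L. A position that does have a move is losing for the player to move precisely when every available move leads to a winning position for the opponent. Fill in the labels:
n=0: no move → L
n=1: W (go to 0, an L position)
n=2: L (sole option 1(W) is W)
n=3: W (go to 2, an L position)
n=4: W (go to 2, an L position)
n=5: L (sole option 4(W) is W)
n=6: W (go to 5, an L position)
n=7: L (sole option 6(W) is W)
n=8: W (go to 7, an L position)
n=9: L (sole option 8(W) is W)
n=10: W (go to 5, an L position)
n=11: L (sole option 10(W) is W)
n=12: W (go to 11, an L position)
n=13: L (sole option 12(W) is W)
n=14: W (go to 7, an L position)
n=15: L (sole option 14(W) is W)
n=16: W (go to 15, an L position)
n=17: L (sole option 16(W) is W)
n=18: W (go to 9, an L position)
n=19: L (sole option 18(W) is W)
n=20: W (go to 19, an L position)
n=21: L (sole option 20(W) is W)
n=22: W (go to 11, an L position)
n=23: L (sole option 22(W) is W)
n=24: W (go to 23, an L position)
n=25: L (sole option 24(W) is W)
n=26: W (go to 13, an L position)
n=27: L (sole option 26(W) is W)
n=28: W (go to 27, an L position)
n=29: L (sole option 28(W) is W)
n=30: W (go to 15, an L position)
L entries with 0 ≤ n ≤ 30: n = 0, 2, 5, 7, 9, 11, 13, 15, 17, 19, 21, 23, 25, 27, 29; that makes 15.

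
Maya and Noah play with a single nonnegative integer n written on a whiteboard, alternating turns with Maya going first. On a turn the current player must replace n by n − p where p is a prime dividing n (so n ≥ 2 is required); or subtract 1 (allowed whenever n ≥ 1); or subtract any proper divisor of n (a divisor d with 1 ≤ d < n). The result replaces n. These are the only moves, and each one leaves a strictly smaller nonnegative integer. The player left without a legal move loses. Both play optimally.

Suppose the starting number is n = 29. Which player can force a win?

Maya wins.

Positions with no move are L. A position that does have a move is losing for the player to move precisely when every available move leads to a winning position for the opponent. Fill in the labels:
n=0: no move → L
n=1: →0(L), so W
n=2: →0(L), so W
n=3: →0(L), so W
n=4: →2(W), 3(W) — all W, so L
n=5: →0(L), so W
n=6: →4(L), so W
n=7: →0(L), so W
n=8: →4(L), so W
n=9: →6(W), 8(W) — all W, so L
n=10: →9(L), so W
n=11: →0(L), so W
n=12: →9(L), so W
n=13: →0(L), so W
n=14: →7(W), 12(W), 13(W) — all W, so L
n=15: →14(L), so W
n=16: →14(L), so W
n=17: →0(L), so W
n=18: →9(L), so W
n=19: →0(L), so W
n=20: →10(W), 15(W), 16(W), 18(W), 19(W) — all W, so L
n=21: →14(L), so W
n=22: →20(L), so W
n=23: →0(L), so W
n=24: →20(L), so W
n=25: →20(L), so W
n=26: →13(W), 24(W), 25(W) — all W, so L
n=27: →26(L), so W
n=28: →14(L), so W
n=29: →0(L), so W
The starting position 29 is W: Maya should move to 0, handing over an L position.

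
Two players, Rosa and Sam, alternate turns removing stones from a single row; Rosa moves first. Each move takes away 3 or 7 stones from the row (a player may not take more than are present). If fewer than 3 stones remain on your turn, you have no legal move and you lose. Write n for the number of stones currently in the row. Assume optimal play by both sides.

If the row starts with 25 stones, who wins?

Compute win/loss labels from the base case upward. A position with no move is L. Any other position is W if it can reach an L in one move, else L.
n=0: no move → L
n=1: no move → L
n=2: no move → L
n=3: →0(L), so W
n=4: →1(L), so W
n=5: →2(L), so W
n=6: →3(W) only, which is W, so L
n=7: →0(L), so W
n=8: →1(L), so W
n=9: →6(L), so W
n=10: →7(W), 3(W) — all W, so L
n=11: →8(W), 4(W) — all W, so L
n=12: →9(W), 5(W) — all W, so L
n=13: →10(L), so W
n=14: →11(L), so W
n=15: →12(L), so W
n=16: →13(W), 9(W) — all W, so L
n=17: →10(L), so W
n=18: →11(L), so W
n=19: →16(L), so W
n=20: →17(W), 13(W) — all W, so L
n=21: →18(W), 14(W) — all W, so L
n=22: →19(W), 15(W) — all W, so L
n=23: →20(L), so W
n=24: →21(L), so W
n=25: →22(L), so W
From 25 Rosa can remove 3, leaving 22, reaching an L position.

Rosa wins.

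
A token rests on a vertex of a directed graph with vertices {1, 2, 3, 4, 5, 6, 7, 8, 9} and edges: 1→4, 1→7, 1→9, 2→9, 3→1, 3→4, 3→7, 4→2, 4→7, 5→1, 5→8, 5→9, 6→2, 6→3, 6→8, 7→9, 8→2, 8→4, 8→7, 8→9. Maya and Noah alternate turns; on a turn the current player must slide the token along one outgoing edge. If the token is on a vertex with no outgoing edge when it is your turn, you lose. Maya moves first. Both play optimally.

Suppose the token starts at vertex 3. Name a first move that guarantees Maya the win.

Move to 4.

Classify positions by backward induction: terminal positions (no move available) are L. From any other position, the mover wins iff some move reaches an L.
Every edge goes from a vertex to one that appears earlier in the order 9, 7, 2, 4, 8, 1, 3, 5, 6, so processing vertices in that order labels each vertex after all of its successors.
9: no outgoing edge → L
7: W (go to 9, an L position)
2: W (go to 9, an L position)
4: L (options 2(W), 7(W) are all W)
8: W (go to 4, an L position)
1: W (go to 4, an L position)
3: W (go to 4, an L position)
5: W (go to 9, an L position)
6: L (options 3(W), 8(W), 2(W) are all W)
From 3, the L positions reachable in one move are: 4.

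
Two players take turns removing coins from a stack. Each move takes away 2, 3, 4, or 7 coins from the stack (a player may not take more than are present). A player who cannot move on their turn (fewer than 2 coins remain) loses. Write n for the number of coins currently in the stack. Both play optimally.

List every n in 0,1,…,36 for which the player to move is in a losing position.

0, 1, 6, 11, 12, 17, 22, 23, 28, 33, 34

Label each position W (a win for the player to move) or L (a loss). A position with no legal move is L; any other position is W exactly when some move reaches an L, and L when every move reaches a W.
n=0: no move → L
n=1: no move → L
n=2: W (go to 0, an L position)
n=3: W (go to 1, an L position)
n=4: W (go to 1, an L position)
n=5: W (go to 1, an L position)
n=6: L (options 4(W), 3(W), 2(W) are all W)
n=7: W (go to 0, an L position)
n=8: W (go to 6, an L position)
n=9: W (go to 6, an L position)
n=10: W (go to 6, an L position)
n=11: L (options 9(W), 8(W), 7(W), 4(W) are all W)
n=12: L (options 10(W), 9(W), 8(W), 5(W) are all W)
n=13: W (go to 11, an L position)
n=14: W (go to 12, an L position)
n=15: W (go to 12, an L position)
n=16: W (go to 12, an L position)
n=17: L (options 15(W), 14(W), 13(W), 10(W) are all W)
n=18: W (go to 11, an L position)
n=19: W (go to 17, an L position)
n=20: W (go to 17, an L position)
n=21: W (go to 17, an L position)
n=22: L (options 20(W), 19(W), 18(W), 15(W) are all W)
n=23: L (options 21(W), 20(W), 19(W), 16(W) are all W)
n=24: W (go to 22, an L position)
n=25: W (go to 23, an L position)
n=26: W (go to 23, an L position)
n=27: W (go to 23, an L position)
n=28: L (options 26(W), 25(W), 24(W), 21(W) are all W)
n=29: W (go to 22, an L position)
n=30: W (go to 28, an L position)
n=31: W (go to 28, an L position)
n=32: W (go to 28, an L position)
n=33: L (options 31(W), 30(W), 29(W), 26(W) are all W)
n=34: L (options 32(W), 31(W), 30(W), 27(W) are all W)
n=35: W (go to 33, an L position)
n=36: W (go to 34, an L position)
Reading off the rows marked L gives the requested list; there are 11 such values of n.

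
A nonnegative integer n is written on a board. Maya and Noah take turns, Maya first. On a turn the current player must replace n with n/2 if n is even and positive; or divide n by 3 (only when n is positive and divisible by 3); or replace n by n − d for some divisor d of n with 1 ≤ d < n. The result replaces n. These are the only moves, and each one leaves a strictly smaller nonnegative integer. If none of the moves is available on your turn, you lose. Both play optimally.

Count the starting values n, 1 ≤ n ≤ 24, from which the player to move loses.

10

Positions with no move are L. A position that does have a move is losing for the player to move precisely when every available move leads to a winning position for the opponent. Fill in the labels:
n=0: no move → L
n=1: no move → L
n=2: reaches L-position 1 → W
n=3: reaches L-position 1 → W
n=4: only reaches 2(W), 3(W), all W → L
n=5: reaches L-position 4 → W
n=6: reaches L-position 4 → W
n=7: only reaches 6(W), which is W → L
n=8: reaches L-position 4 → W
n=9: only reaches 3(W), 6(W), 8(W), all W → L
n=10: reaches L-position 9 → W
n=11: only reaches 10(W), which is W → L
n=12: reaches L-position 4 → W
n=13: only reaches 12(W), which is W → L
n=14: reaches L-position 7 → W
n=15: only reaches 5(W), 10(W), 12(W), 14(W), all W → L
n=16: reaches L-position 15 → W
n=17: only reaches 16(W), which is W → L
n=18: reaches L-position 9 → W
n=19: only reaches 18(W), which is W → L
n=20: reaches L-position 15 → W
n=21: reaches L-position 7 → W
n=22: reaches L-position 11 → W
n=23: only reaches 22(W), which is W → L
n=24: reaches L-position 23 → W
L entries with 1 ≤ n ≤ 24 (n=0 is outside the asked range and is not counted): n = 1, 4, 7, 9, 11, 13, 15, 17, 19, 23; that makes 10.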